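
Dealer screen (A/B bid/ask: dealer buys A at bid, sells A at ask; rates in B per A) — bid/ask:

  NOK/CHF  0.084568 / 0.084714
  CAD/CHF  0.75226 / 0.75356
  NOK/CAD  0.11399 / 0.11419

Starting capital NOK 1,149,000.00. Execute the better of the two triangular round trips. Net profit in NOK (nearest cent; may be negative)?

Net profit: NOK 14,053.15

Best loop NOK → CAD → CHF → NOK:
NOK 1,149,000.00 × 0.11399 (sell NOK at bid) = CAD 130,974.51
CAD 130,974.51 × 0.75226 (sell CAD at bid) = CHF 98,526.88
CHF 98,526.88 ÷ 0.084714 (buy NOK at ask) = NOK 1,163,053.15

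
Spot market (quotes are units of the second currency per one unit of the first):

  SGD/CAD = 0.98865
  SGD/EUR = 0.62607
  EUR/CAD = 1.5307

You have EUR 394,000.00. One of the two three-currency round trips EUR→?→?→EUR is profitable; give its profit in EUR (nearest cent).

Profit: EUR 12,467.49

Profitable loop is EUR → SGD → CAD → EUR:
EUR 394,000.00 ÷ 0.62607 = SGD 629,322.60
SGD 629,322.60 × 0.98865 = CAD 622,179.79
CAD 622,179.79 ÷ 1.5307 = EUR 406,467.49
Profit = EUR 406,467.49 − EUR 394,000.00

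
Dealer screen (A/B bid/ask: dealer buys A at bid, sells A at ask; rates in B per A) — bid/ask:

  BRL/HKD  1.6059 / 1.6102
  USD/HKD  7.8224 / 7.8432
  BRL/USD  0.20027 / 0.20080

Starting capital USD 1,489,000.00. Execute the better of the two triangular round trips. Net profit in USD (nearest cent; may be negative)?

Net profit: USD 29,295.13

Best loop USD → BRL → HKD → USD:
USD 1,489,000.00 ÷ 0.20080 (buy BRL at ask) = BRL 7,415,338.65
BRL 7,415,338.65 × 1.6059 (sell BRL at bid) = HKD 11,908,292.33
HKD 11,908,292.33 ÷ 7.8432 (buy USD at ask) = USD 1,518,295.13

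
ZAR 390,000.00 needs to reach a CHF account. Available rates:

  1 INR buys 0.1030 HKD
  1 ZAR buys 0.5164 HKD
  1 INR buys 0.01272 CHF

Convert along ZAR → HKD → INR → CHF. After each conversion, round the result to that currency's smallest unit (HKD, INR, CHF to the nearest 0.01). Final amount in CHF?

CHF 24,871.43

ZAR 390,000.00 × 0.5164 = HKD 201,396.00
HKD 201,396.00 ÷ 0.1030 = INR 1,955,300.97
INR 1,955,300.97 × 0.01272 = CHF 24,871.43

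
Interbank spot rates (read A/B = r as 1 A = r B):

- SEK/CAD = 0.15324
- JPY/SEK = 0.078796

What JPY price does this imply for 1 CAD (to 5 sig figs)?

CAD/JPY = 82.818

1 CAD ÷ 0.15324 = 6.52571 SEK
6.52571 SEK ÷ 0.078796 = 82.8178 JPY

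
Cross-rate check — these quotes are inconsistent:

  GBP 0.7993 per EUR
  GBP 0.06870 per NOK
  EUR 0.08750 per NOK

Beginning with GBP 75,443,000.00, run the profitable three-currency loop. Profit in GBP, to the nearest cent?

Profit: GBP 1,360,335.03

Profitable loop is GBP → NOK → EUR → GBP:
GBP 75,443,000.00 ÷ 0.06870 = NOK 1,098,151,382.82
NOK 1,098,151,382.82 × 0.08750 = EUR 96,088,246.00
EUR 96,088,246.00 × 0.7993 = GBP 76,803,335.03
Profit = GBP 76,803,335.03 − GBP 75,443,000.00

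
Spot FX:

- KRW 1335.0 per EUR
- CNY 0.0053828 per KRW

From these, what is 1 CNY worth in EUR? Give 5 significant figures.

1 CNY ÷ 0.0053828 = 185.777 KRW
185.777 KRW ÷ 1335.0 = 0.139159 EUR

CNY/EUR = 0.13916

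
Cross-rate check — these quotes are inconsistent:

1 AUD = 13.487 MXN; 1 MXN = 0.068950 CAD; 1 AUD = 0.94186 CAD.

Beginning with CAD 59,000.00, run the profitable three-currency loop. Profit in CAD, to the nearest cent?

Profitable loop is CAD → MXN → AUD → CAD:
CAD 59,000.00 ÷ 0.068950 = MXN 855,692.53
MXN 855,692.53 ÷ 13.487 = AUD 63,445.73
AUD 63,445.73 × 0.94186 = CAD 59,756.99
Profit = CAD 59,756.99 − CAD 59,000.00

Profit: CAD 756.99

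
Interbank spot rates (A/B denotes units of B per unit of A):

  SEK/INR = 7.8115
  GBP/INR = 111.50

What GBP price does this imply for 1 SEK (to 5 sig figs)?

SEK/GBP = 0.070058

1 SEK × 7.8115 = 7.8115 INR
7.8115 INR ÷ 111.50 = 0.0700583 GBP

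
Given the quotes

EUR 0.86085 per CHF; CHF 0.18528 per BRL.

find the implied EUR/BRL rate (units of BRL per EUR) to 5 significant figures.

EUR/BRL = 6.2697

1 EUR ÷ 0.86085 = 1.16164 CHF
1.16164 CHF ÷ 0.18528 = 6.26966 BRL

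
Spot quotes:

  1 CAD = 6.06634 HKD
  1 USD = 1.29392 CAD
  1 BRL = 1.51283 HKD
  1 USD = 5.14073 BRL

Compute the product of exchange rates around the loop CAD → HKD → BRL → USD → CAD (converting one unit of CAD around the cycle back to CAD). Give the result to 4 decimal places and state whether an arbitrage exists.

Around CAD → HKD → BRL → USD → CAD: 1 × 6.06634 ÷ 1.51283 ÷ 5.14073 × 1.29392 = 1.009298
Product > 1; profitable direction is CAD → HKD → BRL → USD → CAD.

1.0093 (arbitrage exists)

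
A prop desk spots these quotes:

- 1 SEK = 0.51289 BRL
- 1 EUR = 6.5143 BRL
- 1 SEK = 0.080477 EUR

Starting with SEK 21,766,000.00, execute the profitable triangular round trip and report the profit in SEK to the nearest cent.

Profit: SEK 482,151.17

Profitable loop is SEK → EUR → BRL → SEK:
SEK 21,766,000.00 × 0.080477 = EUR 1,751,662.38
EUR 1,751,662.38 × 6.5143 = BRL 11,410,854.26
BRL 11,410,854.26 ÷ 0.51289 = SEK 22,248,151.17
Profit = SEK 22,248,151.17 − SEK 21,766,000.00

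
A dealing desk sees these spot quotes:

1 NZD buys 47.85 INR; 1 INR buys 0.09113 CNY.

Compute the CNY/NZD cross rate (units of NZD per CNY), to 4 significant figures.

1 CNY ÷ 0.09113 = 10.9733 INR
10.9733 INR ÷ 47.85 = 0.229328 NZD

CNY/NZD = 0.2293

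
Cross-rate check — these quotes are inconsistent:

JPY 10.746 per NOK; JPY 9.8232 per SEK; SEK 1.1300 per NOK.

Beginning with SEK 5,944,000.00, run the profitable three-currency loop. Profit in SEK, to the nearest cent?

Profit: SEK 195,929.64

Profitable loop is SEK → JPY → NOK → SEK:
SEK 5,944,000.00 × 9.8232 = JPY 58,389,101
JPY 58,389,101 ÷ 10.746 = NOK 5,433,566.05
NOK 5,433,566.05 × 1.1300 = SEK 6,139,929.64
Profit = SEK 6,139,929.64 − SEK 5,944,000.00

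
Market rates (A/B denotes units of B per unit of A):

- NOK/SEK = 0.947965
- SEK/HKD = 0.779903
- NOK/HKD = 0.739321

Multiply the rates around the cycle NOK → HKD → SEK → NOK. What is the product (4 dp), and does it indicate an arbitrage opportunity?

1.0000 (no arbitrage)

Around NOK → HKD → SEK → NOK: 1 × 0.739321 ÷ 0.779903 ÷ 0.947965 = 1.000000
Product ≈ 1 (deviation 0.000%, within rounding noise).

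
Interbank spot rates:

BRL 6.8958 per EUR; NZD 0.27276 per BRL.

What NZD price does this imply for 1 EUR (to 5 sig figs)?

1 EUR × 6.8958 = 6.8958 BRL
6.8958 BRL × 0.27276 = 1.8809 NZD

EUR/NZD = 1.8809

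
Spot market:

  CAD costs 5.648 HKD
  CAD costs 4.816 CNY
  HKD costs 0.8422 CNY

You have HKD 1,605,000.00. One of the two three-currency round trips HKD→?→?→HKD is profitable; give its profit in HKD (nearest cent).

Profitable loop is HKD → CAD → CNY → HKD:
HKD 1,605,000.00 ÷ 5.648 = CAD 284,171.39
CAD 284,171.39 × 4.816 = CNY 1,368,569.41
CNY 1,368,569.41 ÷ 0.8422 = HKD 1,624,993.36
Profit = HKD 1,624,993.36 − HKD 1,605,000.00

Profit: HKD 19,993.36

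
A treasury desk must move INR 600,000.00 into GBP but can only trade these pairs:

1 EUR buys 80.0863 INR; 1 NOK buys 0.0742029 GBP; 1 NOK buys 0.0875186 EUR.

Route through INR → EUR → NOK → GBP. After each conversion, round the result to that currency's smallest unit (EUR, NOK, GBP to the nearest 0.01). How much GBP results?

INR 600,000.00 ÷ 80.0863 = EUR 7,491.92
EUR 7,491.92 ÷ 0.0875186 = NOK 85,603.75
NOK 85,603.75 × 0.0742029 = GBP 6,352.05

GBP 6,352.05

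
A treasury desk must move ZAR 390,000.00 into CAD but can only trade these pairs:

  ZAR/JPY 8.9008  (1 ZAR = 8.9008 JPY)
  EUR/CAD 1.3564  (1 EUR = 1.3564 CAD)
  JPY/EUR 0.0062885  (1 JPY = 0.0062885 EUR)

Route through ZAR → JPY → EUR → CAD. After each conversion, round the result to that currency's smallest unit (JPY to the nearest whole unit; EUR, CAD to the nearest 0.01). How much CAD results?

ZAR 390,000.00 × 8.9008 = JPY 3,471,312
JPY 3,471,312 × 0.0062885 = EUR 21,829.35
EUR 21,829.35 × 1.3564 = CAD 29,609.33

CAD 29,609.33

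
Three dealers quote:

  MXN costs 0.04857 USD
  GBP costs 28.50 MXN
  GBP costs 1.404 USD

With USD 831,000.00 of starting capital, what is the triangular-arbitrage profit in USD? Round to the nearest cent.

Profitable loop is USD → MXN → GBP → USD:
USD 831,000.00 ÷ 0.04857 = MXN 17,109,326.74
MXN 17,109,326.74 ÷ 28.50 = GBP 600,327.25
GBP 600,327.25 × 1.404 = USD 842,859.46
Profit = USD 842,859.46 − USD 831,000.00

Profit: USD 11,859.46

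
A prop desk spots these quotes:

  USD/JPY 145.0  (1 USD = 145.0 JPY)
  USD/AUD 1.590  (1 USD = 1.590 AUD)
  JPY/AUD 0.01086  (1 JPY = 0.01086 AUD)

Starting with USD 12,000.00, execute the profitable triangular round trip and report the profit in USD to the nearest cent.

Profit: USD 116.59

Profitable loop is USD → AUD → JPY → USD:
USD 12,000.00 × 1.590 = AUD 19,080.00
AUD 19,080.00 ÷ 0.01086 = JPY 1,756,906
JPY 1,756,906 ÷ 145.0 = USD 12,116.59
Profit = USD 12,116.59 − USD 12,000.00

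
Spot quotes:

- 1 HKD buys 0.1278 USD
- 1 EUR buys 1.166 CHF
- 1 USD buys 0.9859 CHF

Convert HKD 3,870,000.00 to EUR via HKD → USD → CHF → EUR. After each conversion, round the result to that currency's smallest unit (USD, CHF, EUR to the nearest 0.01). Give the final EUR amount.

EUR 418,192.40

HKD 3,870,000.00 × 0.1278 = USD 494,586.00
USD 494,586.00 × 0.9859 = CHF 487,612.34
CHF 487,612.34 ÷ 1.166 = EUR 418,192.40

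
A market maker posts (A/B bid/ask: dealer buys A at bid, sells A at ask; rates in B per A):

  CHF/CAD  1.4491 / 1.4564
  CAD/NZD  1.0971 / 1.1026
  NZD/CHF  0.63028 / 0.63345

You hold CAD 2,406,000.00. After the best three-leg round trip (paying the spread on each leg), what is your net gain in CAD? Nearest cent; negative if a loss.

Net profit: CAD 4,869.60

Best loop CAD → NZD → CHF → CAD:
CAD 2,406,000.00 × 1.0971 (sell CAD at bid) = NZD 2,639,622.60
NZD 2,639,622.60 × 0.63028 (sell NZD at bid) = CHF 1,663,701.33
CHF 1,663,701.33 × 1.4491 (sell CHF at bid) = CAD 2,410,869.60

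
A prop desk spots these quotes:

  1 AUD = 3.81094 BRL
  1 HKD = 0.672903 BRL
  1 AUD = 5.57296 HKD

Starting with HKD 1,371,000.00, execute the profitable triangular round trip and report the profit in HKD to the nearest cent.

Profit: HKD 22,256.81

Profitable loop is HKD → AUD → BRL → HKD:
HKD 1,371,000.00 ÷ 5.57296 = AUD 246,009.30
AUD 246,009.30 × 3.81094 = BRL 937,526.69
BRL 937,526.69 ÷ 0.672903 = HKD 1,393,256.81
Profit = HKD 1,393,256.81 − HKD 1,371,000.00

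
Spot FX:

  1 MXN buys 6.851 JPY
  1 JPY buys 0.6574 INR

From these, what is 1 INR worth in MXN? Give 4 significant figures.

INR/MXN = 0.2220

1 INR ÷ 0.6574 = 1.52114 JPY
1.52114 JPY ÷ 6.851 = 0.222032 MXN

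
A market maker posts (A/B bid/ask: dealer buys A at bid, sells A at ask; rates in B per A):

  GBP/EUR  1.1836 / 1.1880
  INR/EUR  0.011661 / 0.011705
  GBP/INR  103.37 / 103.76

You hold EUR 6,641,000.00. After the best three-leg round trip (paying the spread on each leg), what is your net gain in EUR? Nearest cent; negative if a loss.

Net profit: EUR 97,253.59

Best loop EUR → GBP → INR → EUR:
EUR 6,641,000.00 ÷ 1.1880 (buy GBP at ask) = GBP 5,590,067.34
GBP 5,590,067.34 × 103.37 (sell GBP at bid) = INR 577,845,260.94
INR 577,845,260.94 × 0.011661 (sell INR at bid) = EUR 6,738,253.59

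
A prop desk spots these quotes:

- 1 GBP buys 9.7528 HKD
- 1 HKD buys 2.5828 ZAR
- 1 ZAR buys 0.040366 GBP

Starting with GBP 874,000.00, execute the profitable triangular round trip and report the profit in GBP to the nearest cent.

Profitable loop is GBP → HKD → ZAR → GBP:
GBP 874,000.00 × 9.7528 = HKD 8,523,947.20
HKD 8,523,947.20 × 2.5828 = ZAR 22,015,650.83
ZAR 22,015,650.83 × 0.040366 = GBP 888,683.76
Profit = GBP 888,683.76 − GBP 874,000.00

Profit: GBP 14,683.76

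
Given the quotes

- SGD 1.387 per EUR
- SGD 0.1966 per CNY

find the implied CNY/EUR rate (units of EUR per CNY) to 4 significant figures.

CNY/EUR = 0.1417

1 CNY × 0.1966 = 0.1966 SGD
0.1966 SGD ÷ 1.387 = 0.141745 EUR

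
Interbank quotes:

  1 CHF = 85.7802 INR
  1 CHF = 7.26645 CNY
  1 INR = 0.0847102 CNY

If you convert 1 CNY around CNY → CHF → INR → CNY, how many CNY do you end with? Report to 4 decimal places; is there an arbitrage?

Around CNY → CHF → INR → CNY: 1 ÷ 7.26645 × 85.7802 × 0.0847102 = 1.000001
Product ≈ 1 (deviation 0.000%, within rounding noise).

1.0000 (no arbitrage)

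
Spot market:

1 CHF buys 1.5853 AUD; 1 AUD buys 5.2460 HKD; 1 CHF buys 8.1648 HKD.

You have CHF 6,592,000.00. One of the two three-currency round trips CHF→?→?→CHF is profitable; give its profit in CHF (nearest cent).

Profit: CHF 122,464.68

Profitable loop is CHF → AUD → HKD → CHF:
CHF 6,592,000.00 × 1.5853 = AUD 10,450,297.60
AUD 10,450,297.60 × 5.2460 = HKD 54,822,261.21
HKD 54,822,261.21 ÷ 8.1648 = CHF 6,714,464.68
Profit = CHF 6,714,464.68 − CHF 6,592,000.00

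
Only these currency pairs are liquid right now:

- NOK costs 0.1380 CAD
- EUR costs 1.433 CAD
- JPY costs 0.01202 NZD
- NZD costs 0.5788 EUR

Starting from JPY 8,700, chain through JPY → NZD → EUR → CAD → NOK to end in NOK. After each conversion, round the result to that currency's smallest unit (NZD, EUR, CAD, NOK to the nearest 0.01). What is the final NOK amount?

NOK 628.55

JPY 8,700 × 0.01202 = NZD 104.57
NZD 104.57 × 0.5788 = EUR 60.53
EUR 60.53 × 1.433 = CAD 86.74
CAD 86.74 ÷ 0.1380 = NOK 628.55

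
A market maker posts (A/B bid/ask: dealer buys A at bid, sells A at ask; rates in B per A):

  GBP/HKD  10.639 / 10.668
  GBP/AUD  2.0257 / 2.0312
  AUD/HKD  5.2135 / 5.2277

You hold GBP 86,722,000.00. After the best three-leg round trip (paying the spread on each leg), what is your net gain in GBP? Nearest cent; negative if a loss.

Net profit: GBP 167,390.18

Best loop GBP → HKD → AUD → GBP:
GBP 86,722,000.00 × 10.639 (sell GBP at bid) = HKD 922,635,358.00
HKD 922,635,358.00 ÷ 5.2277 (buy AUD at ask) = AUD 176,489,729.33
AUD 176,489,729.33 ÷ 2.0312 (buy GBP at ask) = GBP 86,889,390.18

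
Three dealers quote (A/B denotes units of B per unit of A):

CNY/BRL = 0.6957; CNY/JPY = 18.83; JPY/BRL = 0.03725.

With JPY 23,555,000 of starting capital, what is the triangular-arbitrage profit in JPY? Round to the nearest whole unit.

Profit: JPY 193,583

Profitable loop is JPY → BRL → CNY → JPY:
JPY 23,555,000 × 0.03725 = BRL 877,423.75
BRL 877,423.75 ÷ 0.6957 = CNY 1,261,209.93
CNY 1,261,209.93 × 18.83 = JPY 23,748,583
Profit = JPY 23,748,583 − JPY 23,555,000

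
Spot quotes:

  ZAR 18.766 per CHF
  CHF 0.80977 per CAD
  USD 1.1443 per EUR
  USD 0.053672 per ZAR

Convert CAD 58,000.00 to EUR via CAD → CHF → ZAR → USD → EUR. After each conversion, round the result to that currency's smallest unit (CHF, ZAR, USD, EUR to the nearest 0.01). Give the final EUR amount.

EUR 41,339.88

CAD 58,000.00 × 0.80977 = CHF 46,966.66
CHF 46,966.66 × 18.766 = ZAR 881,376.34
ZAR 881,376.34 × 0.053672 = USD 47,305.23
USD 47,305.23 ÷ 1.1443 = EUR 41,339.88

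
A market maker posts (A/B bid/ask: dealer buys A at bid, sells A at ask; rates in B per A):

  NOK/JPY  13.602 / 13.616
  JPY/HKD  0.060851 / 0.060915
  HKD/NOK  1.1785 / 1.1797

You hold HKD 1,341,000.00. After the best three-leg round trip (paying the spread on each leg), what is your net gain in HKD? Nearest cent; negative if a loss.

Best loop HKD → JPY → NOK → HKD:
HKD 1,341,000.00 ÷ 0.060915 (buy JPY at ask) = JPY 22,014,282
JPY 22,014,282 ÷ 13.616 (buy NOK at ask) = NOK 1,616,795.11
NOK 1,616,795.11 ÷ 1.1797 (buy HKD at ask) = HKD 1,370,513.78

Net profit: HKD 29,513.78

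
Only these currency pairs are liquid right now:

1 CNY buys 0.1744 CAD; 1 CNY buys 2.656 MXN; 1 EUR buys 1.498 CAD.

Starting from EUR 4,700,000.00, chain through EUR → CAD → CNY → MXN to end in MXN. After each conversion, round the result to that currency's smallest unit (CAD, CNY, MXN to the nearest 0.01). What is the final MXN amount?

MXN 107,223,816.50

EUR 4,700,000.00 × 1.498 = CAD 7,040,600.00
CAD 7,040,600.00 ÷ 0.1744 = CNY 40,370,412.84
CNY 40,370,412.84 × 2.656 = MXN 107,223,816.50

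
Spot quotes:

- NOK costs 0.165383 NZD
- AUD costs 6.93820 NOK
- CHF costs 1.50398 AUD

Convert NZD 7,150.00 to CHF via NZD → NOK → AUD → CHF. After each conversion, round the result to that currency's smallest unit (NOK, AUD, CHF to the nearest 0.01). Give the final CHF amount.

NZD 7,150.00 ÷ 0.165383 = NOK 43,232.98
NOK 43,232.98 ÷ 6.93820 = AUD 6,231.15
AUD 6,231.15 ÷ 1.50398 = CHF 4,143.11

CHF 4,143.11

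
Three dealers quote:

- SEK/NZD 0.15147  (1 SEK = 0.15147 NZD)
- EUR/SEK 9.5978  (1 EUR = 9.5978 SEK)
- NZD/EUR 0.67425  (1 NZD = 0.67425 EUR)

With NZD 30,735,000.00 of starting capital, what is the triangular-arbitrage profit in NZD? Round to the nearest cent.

Profitable loop is NZD → SEK → EUR → NZD:
NZD 30,735,000.00 ÷ 0.15147 = SEK 202,911,467.62
SEK 202,911,467.62 ÷ 9.5978 = EUR 21,141,456.13
EUR 21,141,456.13 ÷ 0.67425 = NZD 31,355,515.21
Profit = NZD 31,355,515.21 − NZD 30,735,000.00

Profit: NZD 620,515.21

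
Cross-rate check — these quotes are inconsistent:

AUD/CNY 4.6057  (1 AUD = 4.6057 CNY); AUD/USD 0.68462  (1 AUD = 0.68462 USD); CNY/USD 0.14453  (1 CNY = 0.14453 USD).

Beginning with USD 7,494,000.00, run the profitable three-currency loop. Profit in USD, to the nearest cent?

Profitable loop is USD → CNY → AUD → USD:
USD 7,494,000.00 ÷ 0.14453 = CNY 51,850,826.82
CNY 51,850,826.82 ÷ 4.6057 = AUD 11,257,968.78
AUD 11,257,968.78 × 0.68462 = USD 7,707,430.59
Profit = USD 7,707,430.59 − USD 7,494,000.00

Profit: USD 213,430.59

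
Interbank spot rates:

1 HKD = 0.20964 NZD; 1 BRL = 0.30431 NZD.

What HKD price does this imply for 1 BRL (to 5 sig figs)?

1 BRL × 0.30431 = 0.30431 NZD
0.30431 NZD ÷ 0.20964 = 1.45158 HKD

BRL/HKD = 1.4516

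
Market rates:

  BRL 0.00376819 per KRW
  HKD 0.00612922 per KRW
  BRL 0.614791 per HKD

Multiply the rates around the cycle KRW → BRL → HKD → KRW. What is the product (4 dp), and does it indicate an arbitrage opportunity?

Around KRW → BRL → HKD → KRW: 1 × 0.00376819 ÷ 0.614791 ÷ 0.00612922 = 1.000000
Product ≈ 1 (deviation 0.000%, within rounding noise).

1.0000 (no arbitrage)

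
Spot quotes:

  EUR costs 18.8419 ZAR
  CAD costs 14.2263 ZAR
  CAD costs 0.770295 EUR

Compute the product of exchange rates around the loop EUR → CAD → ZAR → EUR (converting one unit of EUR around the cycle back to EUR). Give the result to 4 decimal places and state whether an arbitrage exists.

Around EUR → CAD → ZAR → EUR: 1 ÷ 0.770295 × 14.2263 ÷ 18.8419 = 0.980190
Product < 1; profitable direction is EUR → ZAR → CAD → EUR.

0.9802 (arbitrage exists)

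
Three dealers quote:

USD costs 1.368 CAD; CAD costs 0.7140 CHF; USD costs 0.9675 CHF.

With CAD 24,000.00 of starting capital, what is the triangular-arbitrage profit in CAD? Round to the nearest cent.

Profitable loop is CAD → CHF → USD → CAD:
CAD 24,000.00 × 0.7140 = CHF 17,136.00
CHF 17,136.00 ÷ 0.9675 = USD 17,711.63
USD 17,711.63 × 1.368 = CAD 24,229.51
Profit = CAD 24,229.51 − CAD 24,000.00

Profit: CAD 229.51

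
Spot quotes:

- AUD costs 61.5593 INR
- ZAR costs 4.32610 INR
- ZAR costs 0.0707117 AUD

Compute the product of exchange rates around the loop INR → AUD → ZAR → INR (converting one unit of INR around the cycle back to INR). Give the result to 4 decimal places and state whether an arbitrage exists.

0.9938 (arbitrage exists)

Around INR → AUD → ZAR → INR: 1 ÷ 61.5593 ÷ 0.0707117 × 4.32610 = 0.993829
Product < 1; profitable direction is INR → ZAR → AUD → INR.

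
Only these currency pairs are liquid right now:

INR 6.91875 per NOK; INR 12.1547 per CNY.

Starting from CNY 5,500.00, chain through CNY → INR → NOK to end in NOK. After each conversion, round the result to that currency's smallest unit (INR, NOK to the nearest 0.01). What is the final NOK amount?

NOK 9,662.27

CNY 5,500.00 × 12.1547 = INR 66,850.85
INR 66,850.85 ÷ 6.91875 = NOK 9,662.27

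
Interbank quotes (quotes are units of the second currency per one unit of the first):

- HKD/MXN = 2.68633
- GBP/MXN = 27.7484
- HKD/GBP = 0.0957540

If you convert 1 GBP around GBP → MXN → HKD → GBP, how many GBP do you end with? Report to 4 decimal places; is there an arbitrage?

Around GBP → MXN → HKD → GBP: 1 × 27.7484 ÷ 2.68633 × 0.0957540 = 0.989089
Product < 1; profitable direction is GBP → HKD → MXN → GBP.

0.9891 (arbitrage exists)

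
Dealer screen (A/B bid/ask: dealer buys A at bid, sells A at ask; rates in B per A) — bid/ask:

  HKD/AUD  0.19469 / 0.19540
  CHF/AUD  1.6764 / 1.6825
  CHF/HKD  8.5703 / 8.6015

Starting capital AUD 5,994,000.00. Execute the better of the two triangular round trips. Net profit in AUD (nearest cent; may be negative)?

Net result: AUD -15,453.14 (no profitable arbitrage after spreads)

Best loop AUD → HKD → CHF → AUD:
AUD 5,994,000.00 ÷ 0.19540 (buy HKD at ask) = HKD 30,675,537.36
HKD 30,675,537.36 ÷ 8.6015 (buy CHF at ask) = CHF 3,566,300.92
CHF 3,566,300.92 × 1.6764 (sell CHF at bid) = AUD 5,978,546.86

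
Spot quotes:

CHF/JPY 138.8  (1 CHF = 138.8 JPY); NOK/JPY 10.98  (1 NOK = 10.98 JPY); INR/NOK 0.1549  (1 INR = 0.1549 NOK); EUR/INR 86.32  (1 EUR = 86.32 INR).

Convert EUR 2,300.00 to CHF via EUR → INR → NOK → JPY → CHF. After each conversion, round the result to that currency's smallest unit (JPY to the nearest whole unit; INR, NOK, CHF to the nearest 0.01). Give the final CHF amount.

EUR 2,300.00 × 86.32 = INR 198,536.00
INR 198,536.00 × 0.1549 = NOK 30,753.23
NOK 30,753.23 × 10.98 = JPY 337,670
JPY 337,670 ÷ 138.8 = CHF 2,432.78

CHF 2,432.78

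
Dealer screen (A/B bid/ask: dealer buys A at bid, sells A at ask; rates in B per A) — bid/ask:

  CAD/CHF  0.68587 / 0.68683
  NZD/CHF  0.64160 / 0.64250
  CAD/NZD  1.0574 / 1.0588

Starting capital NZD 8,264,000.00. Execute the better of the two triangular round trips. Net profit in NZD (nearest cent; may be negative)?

Best loop NZD → CAD → CHF → NZD:
NZD 8,264,000.00 ÷ 1.0588 (buy CAD at ask) = CAD 7,805,062.33
CAD 7,805,062.33 × 0.68587 (sell CAD at bid) = CHF 5,353,258.10
CHF 5,353,258.10 ÷ 0.64250 (buy NZD at ask) = NZD 8,331,919.23

Net profit: NZD 67,919.23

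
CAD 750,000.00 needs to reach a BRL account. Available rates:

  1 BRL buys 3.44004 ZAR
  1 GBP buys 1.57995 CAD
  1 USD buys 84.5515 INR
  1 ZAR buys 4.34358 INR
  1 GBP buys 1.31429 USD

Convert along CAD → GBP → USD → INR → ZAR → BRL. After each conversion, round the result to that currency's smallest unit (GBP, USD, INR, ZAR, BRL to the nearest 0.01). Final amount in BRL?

BRL 3,530,361.06

CAD 750,000.00 ÷ 1.57995 = GBP 474,698.57
GBP 474,698.57 × 1.31429 = USD 623,891.58
USD 623,891.58 × 84.5515 = INR 52,750,968.93
INR 52,750,968.93 ÷ 4.34358 = ZAR 12,144,583.25
ZAR 12,144,583.25 ÷ 3.44004 = BRL 3,530,361.06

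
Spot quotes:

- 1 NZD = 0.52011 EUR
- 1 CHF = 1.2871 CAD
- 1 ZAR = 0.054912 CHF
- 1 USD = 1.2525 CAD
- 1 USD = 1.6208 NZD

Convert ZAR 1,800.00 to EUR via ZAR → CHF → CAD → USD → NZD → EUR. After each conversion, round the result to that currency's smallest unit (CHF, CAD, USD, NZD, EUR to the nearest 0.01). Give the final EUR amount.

EUR 85.62

ZAR 1,800.00 × 0.054912 = CHF 98.84
CHF 98.84 × 1.2871 = CAD 127.22
CAD 127.22 ÷ 1.2525 = USD 101.57
USD 101.57 × 1.6208 = NZD 164.62
NZD 164.62 × 0.52011 = EUR 85.62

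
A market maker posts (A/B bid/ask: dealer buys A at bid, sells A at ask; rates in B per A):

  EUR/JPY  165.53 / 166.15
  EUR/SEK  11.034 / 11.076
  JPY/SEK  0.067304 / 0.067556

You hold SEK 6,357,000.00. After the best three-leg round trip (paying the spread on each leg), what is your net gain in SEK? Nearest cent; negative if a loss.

Net profit: SEK 37,209.41

Best loop SEK → EUR → JPY → SEK:
SEK 6,357,000.00 ÷ 11.076 (buy EUR at ask) = EUR 573,943.66
EUR 573,943.66 × 165.53 (sell EUR at bid) = JPY 95,004,894
JPY 95,004,894 × 0.067304 (sell JPY at bid) = SEK 6,394,209.41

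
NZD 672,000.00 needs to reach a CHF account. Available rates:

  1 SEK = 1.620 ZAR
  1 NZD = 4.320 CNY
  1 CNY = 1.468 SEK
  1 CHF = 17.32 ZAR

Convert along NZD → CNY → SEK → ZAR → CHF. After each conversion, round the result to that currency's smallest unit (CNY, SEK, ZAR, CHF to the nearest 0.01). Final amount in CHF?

NZD 672,000.00 × 4.320 = CNY 2,903,040.00
CNY 2,903,040.00 × 1.468 = SEK 4,261,662.72
SEK 4,261,662.72 × 1.620 = ZAR 6,903,893.61
ZAR 6,903,893.61 ÷ 17.32 = CHF 398,608.18

CHF 398,608.18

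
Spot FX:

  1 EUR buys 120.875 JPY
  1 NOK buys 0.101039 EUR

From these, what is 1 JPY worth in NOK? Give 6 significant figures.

JPY/NOK = 0.0818794

1 JPY ÷ 120.875 = 0.00827301 EUR
0.00827301 EUR ÷ 0.101039 = 0.0818794 NOK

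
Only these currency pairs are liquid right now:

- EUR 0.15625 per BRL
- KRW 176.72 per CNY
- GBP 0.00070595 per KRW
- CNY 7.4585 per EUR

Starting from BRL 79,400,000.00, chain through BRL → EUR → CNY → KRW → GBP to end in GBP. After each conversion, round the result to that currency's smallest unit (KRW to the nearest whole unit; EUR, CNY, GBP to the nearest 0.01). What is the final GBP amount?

BRL 79,400,000.00 × 0.15625 = EUR 12,406,250.00
EUR 12,406,250.00 × 7.4585 = CNY 92,532,015.62
CNY 92,532,015.62 × 176.72 = KRW 16,352,257,800
KRW 16,352,257,800 × 0.00070595 = GBP 11,543,876.39

GBP 11,543,876.39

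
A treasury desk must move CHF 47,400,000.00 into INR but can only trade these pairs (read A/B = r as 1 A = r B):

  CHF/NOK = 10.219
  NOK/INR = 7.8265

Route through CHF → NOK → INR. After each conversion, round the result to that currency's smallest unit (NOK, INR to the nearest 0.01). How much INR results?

CHF 47,400,000.00 × 10.219 = NOK 484,380,600.00
NOK 484,380,600.00 × 7.8265 = INR 3,791,004,765.90

INR 3,791,004,765.90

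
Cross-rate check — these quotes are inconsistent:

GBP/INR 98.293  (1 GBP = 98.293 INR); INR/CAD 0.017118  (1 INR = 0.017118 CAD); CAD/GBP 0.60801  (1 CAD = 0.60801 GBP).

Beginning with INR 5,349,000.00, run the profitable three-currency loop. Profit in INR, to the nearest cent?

Profitable loop is INR → CAD → GBP → INR:
INR 5,349,000.00 × 0.017118 = CAD 91,564.18
CAD 91,564.18 × 0.60801 = GBP 55,671.94
GBP 55,671.94 × 98.293 = INR 5,472,161.83
Profit = INR 5,472,161.83 − INR 5,349,000.00

Profit: INR 123,161.83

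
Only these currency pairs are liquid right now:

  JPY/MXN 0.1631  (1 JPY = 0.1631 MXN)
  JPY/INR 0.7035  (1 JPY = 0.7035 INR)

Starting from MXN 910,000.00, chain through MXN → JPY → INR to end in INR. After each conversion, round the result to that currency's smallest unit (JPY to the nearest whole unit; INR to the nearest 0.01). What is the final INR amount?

INR 3,925,107.20

MXN 910,000.00 ÷ 0.1631 = JPY 5,579,399
JPY 5,579,399 × 0.7035 = INR 3,925,107.20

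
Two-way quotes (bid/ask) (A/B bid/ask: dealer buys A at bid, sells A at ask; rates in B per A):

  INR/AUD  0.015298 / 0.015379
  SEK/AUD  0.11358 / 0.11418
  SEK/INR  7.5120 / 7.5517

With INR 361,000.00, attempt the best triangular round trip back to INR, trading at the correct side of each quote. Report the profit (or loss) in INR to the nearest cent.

Net profit: INR 2,335.14

Best loop INR → AUD → SEK → INR:
INR 361,000.00 × 0.015298 (sell INR at bid) = AUD 5,522.58
AUD 5,522.58 ÷ 0.11418 (buy SEK at ask) = SEK 48,367.30
SEK 48,367.30 × 7.5120 (sell SEK at bid) = INR 363,335.14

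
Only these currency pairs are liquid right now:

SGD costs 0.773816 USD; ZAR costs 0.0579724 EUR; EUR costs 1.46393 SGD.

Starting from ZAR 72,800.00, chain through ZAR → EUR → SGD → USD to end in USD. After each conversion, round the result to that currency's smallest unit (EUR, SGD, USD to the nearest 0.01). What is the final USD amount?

ZAR 72,800.00 × 0.0579724 = EUR 4,220.39
EUR 4,220.39 × 1.46393 = SGD 6,178.36
SGD 6,178.36 × 0.773816 = USD 4,780.91

USD 4,780.91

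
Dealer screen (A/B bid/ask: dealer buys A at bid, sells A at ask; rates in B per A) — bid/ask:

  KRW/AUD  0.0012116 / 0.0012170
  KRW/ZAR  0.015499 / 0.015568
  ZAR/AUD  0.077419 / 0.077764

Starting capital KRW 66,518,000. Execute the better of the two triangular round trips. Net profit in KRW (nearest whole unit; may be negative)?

Net profit: KRW 53,299

Best loop KRW → AUD → ZAR → KRW:
KRW 66,518,000 × 0.0012116 (sell KRW at bid) = AUD 80,593.21
AUD 80,593.21 ÷ 0.077764 (buy ZAR at ask) = ZAR 1,036,381.99
ZAR 1,036,381.99 ÷ 0.015568 (buy KRW at ask) = KRW 66,571,299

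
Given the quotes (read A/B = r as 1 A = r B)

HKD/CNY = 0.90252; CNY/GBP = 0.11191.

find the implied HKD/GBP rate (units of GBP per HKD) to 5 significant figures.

1 HKD × 0.90252 = 0.90252 CNY
0.90252 CNY × 0.11191 = 0.101001 GBP

HKD/GBP = 0.10100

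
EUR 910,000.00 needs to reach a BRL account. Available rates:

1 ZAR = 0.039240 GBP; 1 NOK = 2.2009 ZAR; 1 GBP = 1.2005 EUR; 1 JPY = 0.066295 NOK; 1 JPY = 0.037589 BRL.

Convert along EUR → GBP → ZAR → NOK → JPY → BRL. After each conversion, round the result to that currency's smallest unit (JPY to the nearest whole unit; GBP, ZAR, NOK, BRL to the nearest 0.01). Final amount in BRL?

BRL 4,976,567.69

EUR 910,000.00 ÷ 1.2005 = GBP 758,017.49
GBP 758,017.49 ÷ 0.039240 = ZAR 19,317,469.16
ZAR 19,317,469.16 ÷ 2.2009 = NOK 8,777,077.18
NOK 8,777,077.18 ÷ 0.066295 = JPY 132,394,256
JPY 132,394,256 × 0.037589 = BRL 4,976,567.69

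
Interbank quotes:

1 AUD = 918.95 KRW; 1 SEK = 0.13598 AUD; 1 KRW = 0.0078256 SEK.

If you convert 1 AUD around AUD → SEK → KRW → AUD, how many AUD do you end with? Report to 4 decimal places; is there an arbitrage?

1.0226 (arbitrage exists)

Around AUD → SEK → KRW → AUD: 1 ÷ 0.13598 ÷ 0.0078256 ÷ 918.95 = 1.022623
Product > 1; profitable direction is AUD → SEK → KRW → AUD.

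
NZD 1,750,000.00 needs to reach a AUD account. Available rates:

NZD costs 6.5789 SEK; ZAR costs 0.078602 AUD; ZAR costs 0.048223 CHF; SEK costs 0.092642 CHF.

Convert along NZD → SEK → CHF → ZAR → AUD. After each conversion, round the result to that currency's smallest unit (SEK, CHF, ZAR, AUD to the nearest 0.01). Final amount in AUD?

AUD 1,738,515.74

NZD 1,750,000.00 × 6.5789 = SEK 11,513,075.00
SEK 11,513,075.00 × 0.092642 = CHF 1,066,594.29
CHF 1,066,594.29 ÷ 0.048223 = ZAR 22,117,958.03
ZAR 22,117,958.03 × 0.078602 = AUD 1,738,515.74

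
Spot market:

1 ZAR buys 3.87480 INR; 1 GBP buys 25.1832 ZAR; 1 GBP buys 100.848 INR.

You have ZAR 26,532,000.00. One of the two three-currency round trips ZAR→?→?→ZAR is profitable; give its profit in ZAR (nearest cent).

Profit: ZAR 888,607.53

Profitable loop is ZAR → GBP → INR → ZAR:
ZAR 26,532,000.00 ÷ 25.1832 = GBP 1,053,559.52
GBP 1,053,559.52 × 100.848 = INR 106,249,370.06
INR 106,249,370.06 ÷ 3.87480 = ZAR 27,420,607.53
Profit = ZAR 27,420,607.53 − ZAR 26,532,000.00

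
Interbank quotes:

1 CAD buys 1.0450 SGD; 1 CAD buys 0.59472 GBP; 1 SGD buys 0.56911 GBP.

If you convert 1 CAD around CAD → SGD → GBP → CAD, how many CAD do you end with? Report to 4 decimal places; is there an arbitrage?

Around CAD → SGD → GBP → CAD: 1 × 1.0450 × 0.56911 ÷ 0.59472 = 1.000000
Product ≈ 1 (deviation 0.000%, within rounding noise).

1.0000 (no arbitrage)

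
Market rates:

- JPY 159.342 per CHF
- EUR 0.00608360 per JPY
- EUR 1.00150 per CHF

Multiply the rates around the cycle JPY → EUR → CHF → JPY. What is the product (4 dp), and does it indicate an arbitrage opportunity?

Around JPY → EUR → CHF → JPY: 1 × 0.00608360 ÷ 1.00150 × 159.342 = 0.967921
Product < 1; profitable direction is JPY → CHF → EUR → JPY.

0.9679 (arbitrage exists)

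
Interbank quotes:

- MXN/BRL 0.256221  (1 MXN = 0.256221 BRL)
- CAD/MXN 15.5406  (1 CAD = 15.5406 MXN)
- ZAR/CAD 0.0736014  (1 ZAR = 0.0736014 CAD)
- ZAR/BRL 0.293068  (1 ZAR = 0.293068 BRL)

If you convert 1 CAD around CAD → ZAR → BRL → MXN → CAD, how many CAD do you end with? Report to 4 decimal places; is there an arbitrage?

Around CAD → ZAR → BRL → MXN → CAD: 1 ÷ 0.0736014 × 0.293068 ÷ 0.256221 ÷ 15.5406 = 1.000000
Product ≈ 1 (deviation 0.000%, within rounding noise).

1.0000 (no arbitrage)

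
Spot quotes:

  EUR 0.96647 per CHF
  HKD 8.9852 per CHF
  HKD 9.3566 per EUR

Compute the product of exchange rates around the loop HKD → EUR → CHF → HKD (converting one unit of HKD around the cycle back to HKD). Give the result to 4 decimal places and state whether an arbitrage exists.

0.9936 (arbitrage exists)

Around HKD → EUR → CHF → HKD: 1 ÷ 9.3566 ÷ 0.96647 × 8.9852 = 0.993622
Product < 1; profitable direction is HKD → CHF → EUR → HKD.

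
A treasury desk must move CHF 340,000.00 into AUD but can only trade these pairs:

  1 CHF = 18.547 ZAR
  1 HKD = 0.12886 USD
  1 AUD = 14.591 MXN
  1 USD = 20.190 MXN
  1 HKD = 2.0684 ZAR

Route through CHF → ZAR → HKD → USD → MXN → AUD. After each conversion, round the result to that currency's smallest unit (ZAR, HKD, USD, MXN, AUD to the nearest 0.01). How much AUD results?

AUD 543,610.01

CHF 340,000.00 × 18.547 = ZAR 6,305,980.00
ZAR 6,305,980.00 ÷ 2.0684 = HKD 3,048,723.65
HKD 3,048,723.65 × 0.12886 = USD 392,858.53
USD 392,858.53 × 20.190 = MXN 7,931,813.72
MXN 7,931,813.72 ÷ 14.591 = AUD 543,610.01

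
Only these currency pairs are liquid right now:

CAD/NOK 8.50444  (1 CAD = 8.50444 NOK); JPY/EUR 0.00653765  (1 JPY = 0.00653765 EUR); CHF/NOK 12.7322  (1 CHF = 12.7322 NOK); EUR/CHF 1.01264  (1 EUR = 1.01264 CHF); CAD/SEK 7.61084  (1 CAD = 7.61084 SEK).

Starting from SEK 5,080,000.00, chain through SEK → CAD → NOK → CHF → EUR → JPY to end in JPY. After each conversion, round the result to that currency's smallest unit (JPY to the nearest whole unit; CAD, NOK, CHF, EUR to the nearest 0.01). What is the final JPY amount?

JPY 67,343,649

SEK 5,080,000.00 ÷ 7.61084 = CAD 667,469.03
CAD 667,469.03 × 8.50444 = NOK 5,676,450.32
NOK 5,676,450.32 ÷ 12.7322 = CHF 445,834.21
CHF 445,834.21 ÷ 1.01264 = EUR 440,269.21
EUR 440,269.21 ÷ 0.00653765 = JPY 67,343,649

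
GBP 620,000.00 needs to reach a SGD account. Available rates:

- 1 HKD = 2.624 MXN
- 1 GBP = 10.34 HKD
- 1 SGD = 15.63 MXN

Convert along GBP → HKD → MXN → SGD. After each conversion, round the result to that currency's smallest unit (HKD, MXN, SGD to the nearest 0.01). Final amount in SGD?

SGD 1,076,259.71

GBP 620,000.00 × 10.34 = HKD 6,410,800.00
HKD 6,410,800.00 × 2.624 = MXN 16,821,939.20
MXN 16,821,939.20 ÷ 15.63 = SGD 1,076,259.71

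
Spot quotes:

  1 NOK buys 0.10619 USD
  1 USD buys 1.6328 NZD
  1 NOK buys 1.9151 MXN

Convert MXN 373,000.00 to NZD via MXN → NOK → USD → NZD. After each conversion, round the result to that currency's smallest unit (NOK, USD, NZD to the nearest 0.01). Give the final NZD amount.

NZD 33,770.22

MXN 373,000.00 ÷ 1.9151 = NOK 194,767.90
NOK 194,767.90 × 0.10619 = USD 20,682.40
USD 20,682.40 × 1.6328 = NZD 33,770.22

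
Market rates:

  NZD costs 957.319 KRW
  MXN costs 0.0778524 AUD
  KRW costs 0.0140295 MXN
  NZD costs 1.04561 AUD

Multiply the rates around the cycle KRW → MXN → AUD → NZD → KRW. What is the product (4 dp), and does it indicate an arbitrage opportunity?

Around KRW → MXN → AUD → NZD → KRW: 1 × 0.0140295 × 0.0778524 ÷ 1.04561 × 957.319 = 1.000003
Product ≈ 1 (deviation 0.000%, within rounding noise).

1.0000 (no arbitrage)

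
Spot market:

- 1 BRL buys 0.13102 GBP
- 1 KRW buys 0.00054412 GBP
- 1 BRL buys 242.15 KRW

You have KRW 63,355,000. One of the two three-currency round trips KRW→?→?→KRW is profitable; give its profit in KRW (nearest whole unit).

Profit: KRW 357,180

Profitable loop is KRW → GBP → BRL → KRW:
KRW 63,355,000 × 0.00054412 = GBP 34,472.72
GBP 34,472.72 ÷ 0.13102 = BRL 263,110.38
BRL 263,110.38 × 242.15 = KRW 63,712,180
Profit = KRW 63,712,180 − KRW 63,355,000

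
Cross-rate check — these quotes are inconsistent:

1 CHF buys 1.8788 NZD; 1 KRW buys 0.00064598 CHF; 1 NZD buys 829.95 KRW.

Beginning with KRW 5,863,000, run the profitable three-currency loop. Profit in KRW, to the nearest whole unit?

Profitable loop is KRW → CHF → NZD → KRW:
KRW 5,863,000 × 0.00064598 = CHF 3,787.38
CHF 3,787.38 × 1.8788 = NZD 7,115.73
NZD 7,115.73 × 829.95 = KRW 5,905,701
Profit = KRW 5,905,701 − KRW 5,863,000

Profit: KRW 42,701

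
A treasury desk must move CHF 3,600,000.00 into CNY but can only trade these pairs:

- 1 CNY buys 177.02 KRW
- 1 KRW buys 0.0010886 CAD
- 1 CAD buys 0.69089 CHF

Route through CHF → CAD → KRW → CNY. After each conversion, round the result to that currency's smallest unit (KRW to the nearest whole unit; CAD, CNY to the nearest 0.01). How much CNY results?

CHF 3,600,000.00 ÷ 0.69089 = CAD 5,210,670.29
CAD 5,210,670.29 ÷ 0.0010886 = KRW 4,786,579,359
KRW 4,786,579,359 ÷ 177.02 = CNY 27,039,765.90

CNY 27,039,765.90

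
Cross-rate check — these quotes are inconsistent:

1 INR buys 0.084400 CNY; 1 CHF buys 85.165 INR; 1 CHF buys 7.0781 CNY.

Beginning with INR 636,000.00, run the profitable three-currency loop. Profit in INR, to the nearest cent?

Profit: INR 9,868.37

Profitable loop is INR → CNY → CHF → INR:
INR 636,000.00 × 0.084400 = CNY 53,678.40
CNY 53,678.40 ÷ 7.0781 = CHF 7,583.73
CHF 7,583.73 × 85.165 = INR 645,868.37
Profit = INR 645,868.37 − INR 636,000.00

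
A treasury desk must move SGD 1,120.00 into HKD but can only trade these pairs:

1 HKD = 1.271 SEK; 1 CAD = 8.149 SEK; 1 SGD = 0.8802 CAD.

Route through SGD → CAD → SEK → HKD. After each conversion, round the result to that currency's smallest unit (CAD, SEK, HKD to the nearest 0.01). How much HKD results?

HKD 6,320.57

SGD 1,120.00 × 0.8802 = CAD 985.82
CAD 985.82 × 8.149 = SEK 8,033.45
SEK 8,033.45 ÷ 1.271 = HKD 6,320.57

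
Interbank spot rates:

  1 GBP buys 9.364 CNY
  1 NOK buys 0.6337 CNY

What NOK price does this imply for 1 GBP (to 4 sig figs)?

GBP/NOK = 14.78

1 GBP × 9.364 = 9.364 CNY
9.364 CNY ÷ 0.6337 = 14.7767 NOK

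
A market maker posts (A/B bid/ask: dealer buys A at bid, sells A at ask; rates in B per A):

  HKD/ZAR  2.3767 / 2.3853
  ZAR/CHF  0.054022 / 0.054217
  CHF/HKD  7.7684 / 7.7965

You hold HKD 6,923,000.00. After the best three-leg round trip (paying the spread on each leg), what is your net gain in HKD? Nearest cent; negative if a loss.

Net result: HKD -17,884.68 (no profitable arbitrage after spreads)

Best loop HKD → ZAR → CHF → HKD:
HKD 6,923,000.00 × 2.3767 (sell HKD at bid) = ZAR 16,453,894.10
ZAR 16,453,894.10 × 0.054022 (sell ZAR at bid) = CHF 888,872.27
CHF 888,872.27 × 7.7684 (sell CHF at bid) = HKD 6,905,115.32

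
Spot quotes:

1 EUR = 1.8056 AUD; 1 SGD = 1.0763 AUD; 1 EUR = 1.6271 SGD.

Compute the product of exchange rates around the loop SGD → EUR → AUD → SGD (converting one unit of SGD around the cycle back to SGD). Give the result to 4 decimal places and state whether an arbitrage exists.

1.0310 (arbitrage exists)

Around SGD → EUR → AUD → SGD: 1 ÷ 1.6271 × 1.8056 ÷ 1.0763 = 1.031036
Product > 1; profitable direction is SGD → EUR → AUD → SGD.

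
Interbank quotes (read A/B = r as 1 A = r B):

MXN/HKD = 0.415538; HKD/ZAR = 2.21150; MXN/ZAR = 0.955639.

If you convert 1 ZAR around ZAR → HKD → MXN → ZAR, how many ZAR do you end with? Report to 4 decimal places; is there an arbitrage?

Around ZAR → HKD → MXN → ZAR: 1 ÷ 2.21150 ÷ 0.415538 × 0.955639 = 1.039911
Product > 1; profitable direction is ZAR → HKD → MXN → ZAR.

1.0399 (arbitrage exists)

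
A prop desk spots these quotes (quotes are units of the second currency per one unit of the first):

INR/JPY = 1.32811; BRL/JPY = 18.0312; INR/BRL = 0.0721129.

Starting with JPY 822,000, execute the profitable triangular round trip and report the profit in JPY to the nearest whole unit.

Profitable loop is JPY → BRL → INR → JPY:
JPY 822,000 ÷ 18.0312 = BRL 45,587.65
BRL 45,587.65 ÷ 0.0721129 = INR 632,170.50
INR 632,170.50 × 1.32811 = JPY 839,592
Profit = JPY 839,592 − JPY 822,000

Profit: JPY 17,592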